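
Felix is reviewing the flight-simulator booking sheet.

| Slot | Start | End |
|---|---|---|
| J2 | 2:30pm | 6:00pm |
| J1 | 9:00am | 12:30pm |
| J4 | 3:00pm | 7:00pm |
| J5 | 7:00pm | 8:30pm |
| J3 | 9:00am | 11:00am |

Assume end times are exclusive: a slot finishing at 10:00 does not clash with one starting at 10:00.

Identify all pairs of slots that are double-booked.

J1 & J3, J2 & J4

Sorted by start: J1, J3, J2, J4, J5.
J3 starts before J1 ends → J1 and J3 overlap.
J2 starts after J1 ends, so J1 has no further overlaps.
J2 starts after J3 ends, so J3 has no further overlaps.
J4 starts before J2 ends → J2 and J4 overlap.
J5 starts after J2 ends.
J5 starts exactly when J4 ends (back-to-back, no overlap).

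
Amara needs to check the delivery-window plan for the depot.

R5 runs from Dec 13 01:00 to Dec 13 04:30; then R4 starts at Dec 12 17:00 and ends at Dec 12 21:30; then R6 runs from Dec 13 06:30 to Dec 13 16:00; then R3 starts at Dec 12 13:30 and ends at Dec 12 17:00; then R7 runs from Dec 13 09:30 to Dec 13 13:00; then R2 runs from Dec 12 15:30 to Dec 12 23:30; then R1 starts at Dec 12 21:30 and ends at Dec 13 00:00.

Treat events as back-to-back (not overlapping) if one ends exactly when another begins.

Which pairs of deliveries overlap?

R1 & R2, R2 & R3, R2 & R4, R6 & R7

Sorted by start: R3, R2, R4, R1, R5, R6, R7.
R2 starts before R3 ends → R3 and R2 overlap.
R4 starts exactly when R3 ends (back-to-back, no overlap), so nothing later overlaps R3 either.
R4 starts before R2 ends → R2 and R4 overlap.
R1 starts before R2 ends → R2 and R1 overlap.
R5 starts after R2 ends, so nothing later overlaps R2 either.
R1 starts exactly when R4 ends (back-to-back, no overlap), so nothing later overlaps R4 either.
R5 starts after R1 ends, so nothing later overlaps R1 either.
R6 starts after R5 ends, so nothing later overlaps R5 either.
R7 starts before R6 ends → R6 and R7 overlap.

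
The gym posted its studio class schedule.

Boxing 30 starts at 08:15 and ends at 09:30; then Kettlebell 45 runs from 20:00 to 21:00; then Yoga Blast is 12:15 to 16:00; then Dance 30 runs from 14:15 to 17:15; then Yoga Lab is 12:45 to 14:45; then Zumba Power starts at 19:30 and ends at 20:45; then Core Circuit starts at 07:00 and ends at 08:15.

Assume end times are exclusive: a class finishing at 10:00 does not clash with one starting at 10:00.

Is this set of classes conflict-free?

No

Check each pair: they overlap iff neither finishes before the other starts.
Sorted by start: Core Circuit, Boxing 30, Yoga Blast, Yoga Lab, Dance 30, Zumba Power, Kettlebell 45.
Boxing 30 starts exactly when Core Circuit ends (back-to-back, no overlap) — done with Core Circuit.
Yoga Blast starts after Boxing 30 ends — done with Boxing 30.
Yoga Lab starts before Yoga Blast ends → Yoga Blast and Yoga Lab overlap.
That's a conflict, so the schedule is not conflict-free.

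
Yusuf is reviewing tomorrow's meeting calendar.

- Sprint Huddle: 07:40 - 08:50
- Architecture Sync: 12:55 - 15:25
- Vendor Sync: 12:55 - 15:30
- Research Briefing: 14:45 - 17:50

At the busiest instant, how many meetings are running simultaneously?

3

Sort all start/end points and keep a running count:
07:40 start Sprint Huddle → 1
08:50 end Sprint Huddle → 0
12:55 start Architecture Sync → 1
12:55 start Vendor Sync → 2
14:45 start Research Briefing → 3
15:25 end Architecture Sync → 2
15:30 end Vendor Sync → 1
17:50 end Research Briefing → 0
Peak is 3, at 14:45 (Architecture Sync, Research Briefing, Vendor Sync).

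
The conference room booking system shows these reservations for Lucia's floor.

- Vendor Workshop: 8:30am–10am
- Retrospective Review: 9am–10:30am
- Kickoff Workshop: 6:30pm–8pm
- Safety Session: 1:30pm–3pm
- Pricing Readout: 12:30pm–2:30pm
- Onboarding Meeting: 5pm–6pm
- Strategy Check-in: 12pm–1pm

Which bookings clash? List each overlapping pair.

Pricing Readout & Safety Session, Pricing Readout & Strategy Check-in, Retrospective Review & Vendor Workshop

Sorted by start: Vendor Workshop, Retrospective Review, Strategy Check-in, Pricing Readout, Safety Session, Onboarding Meeting, Kickoff Workshop.
Retrospective Review starts before Vendor Workshop ends → Vendor Workshop and Retrospective Review overlap.
Strategy Check-in starts after Vendor Workshop ends — done with Vendor Workshop.
Strategy Check-in starts after Retrospective Review ends — done with Retrospective Review.
Pricing Readout starts before Strategy Check-in ends → Strategy Check-in and Pricing Readout overlap.
Safety Session starts after Strategy Check-in ends — done with Strategy Check-in.
Safety Session starts before Pricing Readout ends → Pricing Readout and Safety Session overlap.
Onboarding Meeting starts after Pricing Readout ends — done with Pricing Readout.
Onboarding Meeting starts after Safety Session ends — done with Safety Session.
Kickoff Workshop starts after Onboarding Meeting ends.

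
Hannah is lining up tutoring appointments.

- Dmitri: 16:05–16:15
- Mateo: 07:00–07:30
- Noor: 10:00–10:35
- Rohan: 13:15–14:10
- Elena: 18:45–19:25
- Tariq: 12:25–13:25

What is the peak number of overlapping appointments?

2

Sort all start/end points and keep a running count:
07:00 start Mateo → 1
07:30 end Mateo → 0
10:00 start Noor → 1
10:35 end Noor → 0
12:25 start Tariq → 1
13:15 start Rohan → 2
13:25 end Tariq → 1
14:10 end Rohan → 0
16:05 start Dmitri → 1
16:15 end Dmitri → 0
18:45 start Elena → 1
19:25 end Elena → 0
Peak is 2, at 13:15 (Rohan, Tariq).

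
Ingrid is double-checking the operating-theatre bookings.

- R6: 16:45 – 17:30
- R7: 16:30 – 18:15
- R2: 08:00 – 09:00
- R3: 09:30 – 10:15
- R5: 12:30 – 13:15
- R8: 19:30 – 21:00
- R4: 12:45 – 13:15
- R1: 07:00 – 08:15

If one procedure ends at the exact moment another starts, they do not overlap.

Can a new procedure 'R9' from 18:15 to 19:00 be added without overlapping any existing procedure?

Yes — the slot is free

R1: ends 08:15 at or before R9 starts 18:15 → clear.
R2: ends 09:00 at or before R9 starts 18:15 → clear.
R3: ends 10:15 at or before R9 starts 18:15 → clear.
R5: ends 13:15 at or before R9 starts 18:15 → clear.
R4: ends 13:15 at or before R9 starts 18:15 → clear.
R7: ends 18:15 at or before R9 starts 18:15 → clear.
R6: ends 17:30 at or before R9 starts 18:15 → clear.
R8: starts 19:30 at or after R9 ends 19:00 → clear.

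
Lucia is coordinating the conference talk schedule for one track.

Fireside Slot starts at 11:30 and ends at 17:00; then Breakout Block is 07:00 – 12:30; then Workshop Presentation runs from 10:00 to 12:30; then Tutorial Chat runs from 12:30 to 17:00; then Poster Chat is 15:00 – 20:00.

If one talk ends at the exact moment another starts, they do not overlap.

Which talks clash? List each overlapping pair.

Breakout Block & Fireside Slot, Breakout Block & Workshop Presentation, Fireside Slot & Poster Chat, Fireside Slot & Tutorial Chat, Fireside Slot & Workshop Presentation, Poster Chat & Tutorial Chat

Two intervals overlap when each starts before the other ends.
Sorted by start: Breakout Block, Workshop Presentation, Fireside Slot, Tutorial Chat, Poster Chat.
Workshop Presentation starts before Breakout Block ends → Breakout Block and Workshop Presentation overlap.
Fireside Slot starts before Breakout Block ends → Breakout Block and Fireside Slot overlap.
Tutorial Chat starts exactly when Breakout Block ends (back-to-back, no overlap) — done with Breakout Block.
Fireside Slot starts before Workshop Presentation ends → Workshop Presentation and Fireside Slot overlap.
Tutorial Chat starts exactly when Workshop Presentation ends (back-to-back, no overlap) — done with Workshop Presentation.
Tutorial Chat starts before Fireside Slot ends → Fireside Slot and Tutorial Chat overlap.
Poster Chat starts before Fireside Slot ends → Fireside Slot and Poster Chat overlap.
Poster Chat starts before Tutorial Chat ends → Tutorial Chat and Poster Chat overlap.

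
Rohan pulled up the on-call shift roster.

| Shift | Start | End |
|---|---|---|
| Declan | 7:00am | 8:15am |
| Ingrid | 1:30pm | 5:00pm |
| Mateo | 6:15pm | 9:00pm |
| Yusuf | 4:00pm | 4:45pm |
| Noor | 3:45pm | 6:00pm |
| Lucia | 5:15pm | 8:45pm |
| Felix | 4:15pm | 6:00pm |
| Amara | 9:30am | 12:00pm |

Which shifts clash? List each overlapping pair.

Felix & Ingrid, Felix & Lucia, Felix & Noor, Felix & Yusuf, Ingrid & Noor, Ingrid & Yusuf, Lucia & Mateo, Lucia & Noor, Noor & Yusuf

Check each pair: they overlap iff neither finishes before the other starts.
Sorted by start: Declan, Amara, Ingrid, Noor, Yusuf, Felix, Lucia, Mateo.
Amara starts after Declan ends, so Declan has no further overlaps.
Ingrid starts after Amara ends, so Amara has no further overlaps.
Noor starts before Ingrid ends → Ingrid and Noor overlap.
Yusuf starts before Ingrid ends → Ingrid and Yusuf overlap.
Felix starts before Ingrid ends → Ingrid and Felix overlap.
Lucia starts after Ingrid ends, so Ingrid has no further overlaps.
Yusuf starts before Noor ends → Noor and Yusuf overlap.
Felix starts before Noor ends → Noor and Felix overlap.
Lucia starts before Noor ends → Noor and Lucia overlap.
Mateo starts after Noor ends.
Felix starts before Yusuf ends → Yusuf and Felix overlap.
Lucia starts after Yusuf ends, so Yusuf has no further overlaps.
Lucia starts before Felix ends → Felix and Lucia overlap.
Mateo starts after Felix ends.
Mateo starts before Lucia ends → Lucia and Mateo overlap.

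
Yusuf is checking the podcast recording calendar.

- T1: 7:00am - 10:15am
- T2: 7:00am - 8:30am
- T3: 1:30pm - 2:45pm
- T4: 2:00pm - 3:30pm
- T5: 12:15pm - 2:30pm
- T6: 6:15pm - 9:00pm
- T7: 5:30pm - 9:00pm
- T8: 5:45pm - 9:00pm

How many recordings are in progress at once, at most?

Sort all start/end points and keep a running count:
7:00am start T1 → 1
7:00am start T2 → 2
8:30am end T2 → 1
10:15am end T1 → 0
12:15pm start T5 → 1
1:30pm start T3 → 2
2:00pm start T4 → 3
2:30pm end T5 → 2
2:45pm end T3 → 1
3:30pm end T4 → 0
5:30pm start T7 → 1
5:45pm start T8 → 2
6:15pm start T6 → 3
9:00pm end T6 → 2
9:00pm end T7 → 1
9:00pm end T8 → 0
Peak is 3, at 2:00pm (T3, T4, T5).

3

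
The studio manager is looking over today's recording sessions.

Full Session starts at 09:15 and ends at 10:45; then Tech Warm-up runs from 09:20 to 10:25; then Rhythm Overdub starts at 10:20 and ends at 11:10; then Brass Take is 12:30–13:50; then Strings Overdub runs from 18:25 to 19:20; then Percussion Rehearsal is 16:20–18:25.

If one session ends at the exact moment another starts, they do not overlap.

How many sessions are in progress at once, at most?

Walk through starts and ends in time order (an end at T is processed before a start at T):
09:15 start Full Session → 1
09:20 start Tech Warm-up → 2
10:20 start Rhythm Overdub → 3
10:25 end Tech Warm-up → 2
10:45 end Full Session → 1
11:10 end Rhythm Overdub → 0
12:30 start Brass Take → 1
13:50 end Brass Take → 0
16:20 start Percussion Rehearsal → 1
18:25 end Percussion Rehearsal → 0
18:25 start Strings Overdub → 1
19:20 end Strings Overdub → 0
Peak is 3, at 10:20 (Full Session, Rhythm Overdub, Tech Warm-up).

3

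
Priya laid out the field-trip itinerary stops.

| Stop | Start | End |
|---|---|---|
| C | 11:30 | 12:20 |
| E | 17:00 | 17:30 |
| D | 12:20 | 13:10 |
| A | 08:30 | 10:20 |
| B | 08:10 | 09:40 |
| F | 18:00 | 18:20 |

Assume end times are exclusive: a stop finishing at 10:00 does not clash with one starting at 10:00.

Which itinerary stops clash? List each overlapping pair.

A & B

Two intervals overlap when each starts before the other ends.
Sorted by start: B, A, C, D, E, F.
A starts before B ends → B and A overlap.
C starts after B ends — done with B.
C starts after A ends — done with A.
D starts exactly when C ends (back-to-back, no overlap) — done with C.
E starts after D ends — done with D.
F starts after E ends.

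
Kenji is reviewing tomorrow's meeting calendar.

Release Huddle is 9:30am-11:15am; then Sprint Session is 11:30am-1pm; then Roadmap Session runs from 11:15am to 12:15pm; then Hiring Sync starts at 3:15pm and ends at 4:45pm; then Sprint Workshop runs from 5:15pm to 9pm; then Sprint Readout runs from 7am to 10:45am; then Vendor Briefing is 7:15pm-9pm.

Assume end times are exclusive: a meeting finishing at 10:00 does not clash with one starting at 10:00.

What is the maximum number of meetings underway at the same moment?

Walk through starts and ends in time order (an end at T is processed before a start at T):
7am start Sprint Readout → 1
9:30am start Release Huddle → 2
10:45am end Sprint Readout → 1
11:15am end Release Huddle → 0
11:15am start Roadmap Session → 1
11:30am start Sprint Session → 2
12:15pm end Roadmap Session → 1
1pm end Sprint Session → 0
3:15pm start Hiring Sync → 1
4:45pm end Hiring Sync → 0
5:15pm start Sprint Workshop → 1
7:15pm start Vendor Briefing → 2
9pm end Sprint Workshop → 1
9pm end Vendor Briefing → 0
Peak is 2, at 9:30am (Release Huddle, Sprint Readout).

2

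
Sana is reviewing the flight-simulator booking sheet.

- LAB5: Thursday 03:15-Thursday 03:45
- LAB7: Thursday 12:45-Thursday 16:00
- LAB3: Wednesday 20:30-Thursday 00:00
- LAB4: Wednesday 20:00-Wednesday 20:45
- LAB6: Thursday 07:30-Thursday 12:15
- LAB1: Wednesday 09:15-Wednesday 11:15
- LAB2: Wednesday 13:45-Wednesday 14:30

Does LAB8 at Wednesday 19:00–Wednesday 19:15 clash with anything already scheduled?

No — it doesn't clash with anything

LAB1: ends Wednesday 11:15 at or before LAB8 starts Wednesday 19:00 → clear.
LAB2: ends Wednesday 14:30 at or before LAB8 starts Wednesday 19:00 → clear.
LAB4: starts Wednesday 20:00 at or after LAB8 ends Wednesday 19:15 → clear.
LAB3: starts Wednesday 20:30 at or after LAB8 ends Wednesday 19:15 → clear.
LAB5: starts Thursday 03:15 at or after LAB8 ends Wednesday 19:15 → clear.
LAB6: starts Thursday 07:30 at or after LAB8 ends Wednesday 19:15 → clear.
LAB7: starts Thursday 12:45 at or after LAB8 ends Wednesday 19:15 → clear.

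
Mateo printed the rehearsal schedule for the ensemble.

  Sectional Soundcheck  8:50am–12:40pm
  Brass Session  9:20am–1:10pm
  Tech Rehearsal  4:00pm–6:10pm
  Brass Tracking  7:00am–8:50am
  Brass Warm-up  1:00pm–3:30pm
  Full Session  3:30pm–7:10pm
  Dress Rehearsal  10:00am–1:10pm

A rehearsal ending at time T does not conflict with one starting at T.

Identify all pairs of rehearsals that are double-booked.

Sorted by start: Brass Tracking, Sectional Soundcheck, Brass Session, Dress Rehearsal, Brass Warm-up, Full Session, Tech Rehearsal.
Sectional Soundcheck starts exactly when Brass Tracking ends (back-to-back, no overlap) — done with Brass Tracking.
Brass Session starts before Sectional Soundcheck ends → Sectional Soundcheck and Brass Session overlap.
Dress Rehearsal starts before Sectional Soundcheck ends → Sectional Soundcheck and Dress Rehearsal overlap.
Brass Warm-up starts after Sectional Soundcheck ends — done with Sectional Soundcheck.
Dress Rehearsal starts before Brass Session ends → Brass Session and Dress Rehearsal overlap.
Brass Warm-up starts before Brass Session ends → Brass Session and Brass Warm-up overlap.
Full Session starts after Brass Session ends — done with Brass Session.
Brass Warm-up starts before Dress Rehearsal ends → Dress Rehearsal and Brass Warm-up overlap.
Full Session starts after Dress Rehearsal ends — done with Dress Rehearsal.
Full Session starts exactly when Brass Warm-up ends (back-to-back, no overlap) — done with Brass Warm-up.
Tech Rehearsal starts before Full Session ends → Full Session and Tech Rehearsal overlap.

Brass Session & Brass Warm-up, Brass Session & Dress Rehearsal, Brass Session & Sectional Soundcheck, Brass Warm-up & Dress Rehearsal, Dress Rehearsal & Sectional Soundcheck, Full Session & Tech Rehearsal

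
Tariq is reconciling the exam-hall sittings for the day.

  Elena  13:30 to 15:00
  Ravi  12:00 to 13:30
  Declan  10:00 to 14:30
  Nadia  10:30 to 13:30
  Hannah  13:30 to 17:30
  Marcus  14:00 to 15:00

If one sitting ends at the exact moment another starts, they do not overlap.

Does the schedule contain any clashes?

Check each pair: they overlap iff neither finishes before the other starts.
Sorted by start: Declan, Nadia, Ravi, Elena, Hannah, Marcus.
Nadia starts before Declan ends → Declan and Nadia overlap.
That's a conflict, so the schedule is not conflict-free.

Yes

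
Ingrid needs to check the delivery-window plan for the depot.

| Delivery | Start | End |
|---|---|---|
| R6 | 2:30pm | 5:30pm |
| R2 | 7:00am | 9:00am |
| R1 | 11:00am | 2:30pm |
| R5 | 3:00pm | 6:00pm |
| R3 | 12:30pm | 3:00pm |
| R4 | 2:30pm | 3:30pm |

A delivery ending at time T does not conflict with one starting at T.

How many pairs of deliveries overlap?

Sorted by start: R2, R1, R3, R4, R6, R5.
R1 starts after R2 ends, so R2 has no further overlaps.
R3 starts before R1 ends → R1 and R3 overlap.
R4 starts exactly when R1 ends (back-to-back, no overlap), so R1 has no further overlaps.
R4 starts before R3 ends → R3 and R4 overlap.
R6 starts before R3 ends → R3 and R6 overlap.
R5 starts exactly when R3 ends (back-to-back, no overlap).
R6 starts before R4 ends → R4 and R6 overlap.
R5 starts before R4 ends → R4 and R5 overlap.
R5 starts before R6 ends → R6 and R5 overlap.
Overlapping pairs: R1 & R3, R3 & R4, R3 & R6, R4 & R5, R4 & R6, R5 & R6 — 6 in total.

6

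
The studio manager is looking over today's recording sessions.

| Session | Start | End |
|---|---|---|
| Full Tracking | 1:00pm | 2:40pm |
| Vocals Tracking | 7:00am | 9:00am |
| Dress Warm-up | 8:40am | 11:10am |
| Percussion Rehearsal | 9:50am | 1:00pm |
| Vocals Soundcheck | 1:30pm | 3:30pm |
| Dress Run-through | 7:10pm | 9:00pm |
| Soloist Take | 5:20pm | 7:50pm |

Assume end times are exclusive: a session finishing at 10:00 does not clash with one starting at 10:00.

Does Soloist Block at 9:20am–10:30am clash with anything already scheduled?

Vocals Tracking: ends 9:00am at or before Soloist Block starts 9:20am → clear.
Dress Warm-up: starts 8:40am before Soloist Block ends 10:30am, and ends 11:10am after Soloist Block starts 9:20am → overlap.
Percussion Rehearsal: starts 9:50am before Soloist Block ends 10:30am, and ends 1:00pm after Soloist Block starts 9:20am → overlap.
Full Tracking: starts 1:00pm at or after Soloist Block ends 10:30am → clear.
Vocals Soundcheck: starts 1:30pm at or after Soloist Block ends 10:30am → clear.
Soloist Take: starts 5:20pm at or after Soloist Block ends 10:30am → clear.
Dress Run-through: starts 7:10pm at or after Soloist Block ends 10:30am → clear.
Soloist Block overlaps Dress Warm-up, Percussion Rehearsal.

Yes — it overlaps Dress Warm-up, Percussion Rehearsal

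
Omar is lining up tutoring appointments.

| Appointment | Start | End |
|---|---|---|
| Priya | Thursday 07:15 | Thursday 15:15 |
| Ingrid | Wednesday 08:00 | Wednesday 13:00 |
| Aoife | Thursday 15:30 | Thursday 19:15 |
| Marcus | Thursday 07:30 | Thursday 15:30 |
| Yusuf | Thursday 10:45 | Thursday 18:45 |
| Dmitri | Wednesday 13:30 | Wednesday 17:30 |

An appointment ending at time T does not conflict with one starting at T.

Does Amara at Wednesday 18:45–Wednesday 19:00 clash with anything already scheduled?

No — it doesn't clash with anything

Ingrid: ends Wednesday 13:00 at or before Amara starts Wednesday 18:45 → clear.
Dmitri: ends Wednesday 17:30 at or before Amara starts Wednesday 18:45 → clear.
Priya: starts Thursday 07:15 at or after Amara ends Wednesday 19:00 → clear.
Marcus: starts Thursday 07:30 at or after Amara ends Wednesday 19:00 → clear.
Yusuf: starts Thursday 10:45 at or after Amara ends Wednesday 19:00 → clear.
Aoife: starts Thursday 15:30 at or after Amara ends Wednesday 19:00 → clear.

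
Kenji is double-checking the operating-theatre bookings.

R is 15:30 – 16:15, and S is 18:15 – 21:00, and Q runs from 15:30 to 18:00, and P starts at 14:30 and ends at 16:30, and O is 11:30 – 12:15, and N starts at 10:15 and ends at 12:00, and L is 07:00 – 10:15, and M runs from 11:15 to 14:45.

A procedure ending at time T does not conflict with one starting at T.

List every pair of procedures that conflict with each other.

M & N, M & O, M & P, N & O, P & Q, P & R, Q & R

Sorted by start: L, N, M, O, P, Q, R, S.
N starts exactly when L ends (back-to-back, no overlap) — done with L.
M starts before N ends → N and M overlap.
O starts before N ends → N and O overlap.
P starts after N ends — done with N.
O starts before M ends → M and O overlap.
P starts before M ends → M and P overlap.
Q starts after M ends — done with M.
P starts after O ends — done with O.
Q starts before P ends → P and Q overlap.
R starts before P ends → P and R overlap.
S starts after P ends.
R starts before Q ends → Q and R overlap.
S starts after Q ends.
S starts after R ends.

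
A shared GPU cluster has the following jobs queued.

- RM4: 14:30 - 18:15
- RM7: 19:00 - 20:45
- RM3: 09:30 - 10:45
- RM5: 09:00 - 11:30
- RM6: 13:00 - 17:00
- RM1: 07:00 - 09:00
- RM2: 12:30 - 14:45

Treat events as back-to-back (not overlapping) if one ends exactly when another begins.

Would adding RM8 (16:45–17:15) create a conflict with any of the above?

Yes — it overlaps RM4, RM6

RM1: ends 09:00 at or before RM8 starts 16:45 → clear.
RM5: ends 11:30 at or before RM8 starts 16:45 → clear.
RM3: ends 10:45 at or before RM8 starts 16:45 → clear.
RM2: ends 14:45 at or before RM8 starts 16:45 → clear.
RM6: starts 13:00 before RM8 ends 17:15, and ends 17:00 after RM8 starts 16:45 → overlap.
RM4: starts 14:30 before RM8 ends 17:15, and ends 18:15 after RM8 starts 16:45 → overlap.
RM7: starts 19:00 at or after RM8 ends 17:15 → clear.
RM8 overlaps RM4, RM6.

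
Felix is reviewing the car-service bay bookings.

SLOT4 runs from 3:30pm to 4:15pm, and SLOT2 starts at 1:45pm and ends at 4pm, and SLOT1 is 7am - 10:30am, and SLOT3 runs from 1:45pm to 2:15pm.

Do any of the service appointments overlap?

Yes

Sorted by start: SLOT1, SLOT2, SLOT3, SLOT4.
SLOT2 starts after SLOT1 ends — done with SLOT1.
SLOT3 starts before SLOT2 ends → SLOT2 and SLOT3 overlap.
That's a conflict, so the schedule is not conflict-free.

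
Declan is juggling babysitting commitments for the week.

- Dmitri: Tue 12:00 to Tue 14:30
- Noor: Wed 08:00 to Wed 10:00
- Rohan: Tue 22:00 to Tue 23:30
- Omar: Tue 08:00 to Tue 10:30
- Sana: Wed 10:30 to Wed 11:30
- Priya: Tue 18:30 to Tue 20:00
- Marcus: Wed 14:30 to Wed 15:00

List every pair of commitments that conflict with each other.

Two intervals overlap when each starts before the other ends.
Sorted by start: Omar, Dmitri, Priya, Rohan, Noor, Sana, Marcus.
Dmitri starts after Omar ends; Omar is clear from here.
Priya starts after Dmitri ends; Dmitri is clear from here.
Rohan starts after Priya ends; Priya is clear from here.
Noor starts after Rohan ends; Rohan is clear from here.
Sana starts after Noor ends; Noor is clear from here.
Marcus starts after Sana ends.

no overlapping pairs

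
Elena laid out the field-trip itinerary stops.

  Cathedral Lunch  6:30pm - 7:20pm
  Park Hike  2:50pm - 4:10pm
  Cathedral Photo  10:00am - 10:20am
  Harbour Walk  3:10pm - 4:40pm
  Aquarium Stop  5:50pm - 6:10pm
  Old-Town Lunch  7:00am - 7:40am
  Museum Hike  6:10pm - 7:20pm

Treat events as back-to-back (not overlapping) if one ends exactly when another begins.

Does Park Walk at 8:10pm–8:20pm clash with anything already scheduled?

No — it doesn't clash with anything

Old-Town Lunch: ends 7:40am at or before Park Walk starts 8:10pm → clear.
Cathedral Photo: ends 10:20am at or before Park Walk starts 8:10pm → clear.
Park Hike: ends 4:10pm at or before Park Walk starts 8:10pm → clear.
Harbour Walk: ends 4:40pm at or before Park Walk starts 8:10pm → clear.
Aquarium Stop: ends 6:10pm at or before Park Walk starts 8:10pm → clear.
Museum Hike: ends 7:20pm at or before Park Walk starts 8:10pm → clear.
Cathedral Lunch: ends 7:20pm at or before Park Walk starts 8:10pm → clear.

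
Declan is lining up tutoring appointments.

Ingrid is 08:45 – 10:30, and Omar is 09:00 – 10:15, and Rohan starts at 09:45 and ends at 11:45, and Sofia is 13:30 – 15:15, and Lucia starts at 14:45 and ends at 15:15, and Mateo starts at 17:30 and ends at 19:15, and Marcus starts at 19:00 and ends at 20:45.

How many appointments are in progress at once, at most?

3

Sort all start/end points and keep a running count:
08:45 start Ingrid → 1
09:00 start Omar → 2
09:45 start Rohan → 3
10:15 end Omar → 2
10:30 end Ingrid → 1
11:45 end Rohan → 0
13:30 start Sofia → 1
14:45 start Lucia → 2
15:15 end Lucia → 1
15:15 end Sofia → 0
17:30 start Mateo → 1
19:00 start Marcus → 2
19:15 end Mateo → 1
20:45 end Marcus → 0
Peak is 3, at 09:45 (Ingrid, Omar, Rohan).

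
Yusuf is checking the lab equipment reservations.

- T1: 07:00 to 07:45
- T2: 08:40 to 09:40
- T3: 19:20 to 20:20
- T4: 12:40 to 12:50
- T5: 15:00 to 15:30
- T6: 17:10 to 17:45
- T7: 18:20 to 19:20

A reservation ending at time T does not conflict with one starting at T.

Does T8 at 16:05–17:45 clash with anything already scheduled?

Yes — it overlaps T6

T1: ends 07:45 at or before T8 starts 16:05 → clear.
T2: ends 09:40 at or before T8 starts 16:05 → clear.
T4: ends 12:50 at or before T8 starts 16:05 → clear.
T5: ends 15:30 at or before T8 starts 16:05 → clear.
T6: starts 17:10 before T8 ends 17:45, and ends 17:45 after T8 starts 16:05 → overlap.
T7: starts 18:20 at or after T8 ends 17:45 → clear.
T3: starts 19:20 at or after T8 ends 17:45 → clear.
T8 overlaps T6.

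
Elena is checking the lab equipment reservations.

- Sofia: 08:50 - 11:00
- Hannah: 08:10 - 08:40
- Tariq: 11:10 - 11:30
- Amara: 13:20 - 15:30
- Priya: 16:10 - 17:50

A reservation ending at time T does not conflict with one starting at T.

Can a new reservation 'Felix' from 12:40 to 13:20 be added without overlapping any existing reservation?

Hannah: ends 08:40 at or before Felix starts 12:40 → clear.
Sofia: ends 11:00 at or before Felix starts 12:40 → clear.
Tariq: ends 11:30 at or before Felix starts 12:40 → clear.
Amara: starts 13:20 at or after Felix ends 13:20 → clear.
Priya: starts 16:10 at or after Felix ends 13:20 → clear.

Yes — the slot is free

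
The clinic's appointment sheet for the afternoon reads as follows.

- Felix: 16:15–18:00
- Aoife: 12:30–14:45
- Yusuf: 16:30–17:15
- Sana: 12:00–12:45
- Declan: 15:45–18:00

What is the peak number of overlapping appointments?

Sweep the timeline, counting +1 at each start and −1 at each end (ends before starts at a tie):
12:00 start Sana → 1
12:30 start Aoife → 2
12:45 end Sana → 1
14:45 end Aoife → 0
15:45 start Declan → 1
16:15 start Felix → 2
16:30 start Yusuf → 3
17:15 end Yusuf → 2
18:00 end Declan → 1
18:00 end Felix → 0
Peak is 3, at 16:30 (Declan, Felix, Yusuf).

3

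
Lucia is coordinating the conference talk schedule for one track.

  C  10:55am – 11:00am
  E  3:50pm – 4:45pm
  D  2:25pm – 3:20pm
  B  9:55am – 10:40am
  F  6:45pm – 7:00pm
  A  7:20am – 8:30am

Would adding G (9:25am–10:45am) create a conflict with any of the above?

Yes — it overlaps B

A: ends 8:30am at or before G starts 9:25am → clear.
B: starts 9:55am before G ends 10:45am, and ends 10:40am after G starts 9:25am → overlap.
C: starts 10:55am at or after G ends 10:45am → clear.
D: starts 2:25pm at or after G ends 10:45am → clear.
E: starts 3:50pm at or after G ends 10:45am → clear.
F: starts 6:45pm at or after G ends 10:45am → clear.
G overlaps B.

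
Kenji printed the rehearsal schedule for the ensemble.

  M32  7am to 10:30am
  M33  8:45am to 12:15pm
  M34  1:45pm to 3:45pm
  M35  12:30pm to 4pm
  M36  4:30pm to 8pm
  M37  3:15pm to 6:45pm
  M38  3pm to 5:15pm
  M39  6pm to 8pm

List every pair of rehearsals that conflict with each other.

M32 & M33, M34 & M35, M34 & M37, M34 & M38, M35 & M37, M35 & M38, M36 & M37, M36 & M38, M36 & M39, M37 & M38, M37 & M39

Two intervals overlap when each starts before the other ends.
Sorted by start: M32, M33, M35, M34, M38, M37, M36, M39.
M33 starts before M32 ends → M32 and M33 overlap.
M35 starts after M32 ends, so M32 has no further overlaps.
M35 starts after M33 ends, so M33 has no further overlaps.
M34 starts before M35 ends → M35 and M34 overlap.
M38 starts before M35 ends → M35 and M38 overlap.
M37 starts before M35 ends → M35 and M37 overlap.
M36 starts after M35 ends, so M35 has no further overlaps.
M38 starts before M34 ends → M34 and M38 overlap.
M37 starts before M34 ends → M34 and M37 overlap.
M36 starts after M34 ends, so M34 has no further overlaps.
M37 starts before M38 ends → M38 and M37 overlap.
M36 starts before M38 ends → M38 and M36 overlap.
M39 starts after M38 ends.
M36 starts before M37 ends → M37 and M36 overlap.
M39 starts before M37 ends → M37 and M39 overlap.
M39 starts before M36 ends → M36 and M39 overlap.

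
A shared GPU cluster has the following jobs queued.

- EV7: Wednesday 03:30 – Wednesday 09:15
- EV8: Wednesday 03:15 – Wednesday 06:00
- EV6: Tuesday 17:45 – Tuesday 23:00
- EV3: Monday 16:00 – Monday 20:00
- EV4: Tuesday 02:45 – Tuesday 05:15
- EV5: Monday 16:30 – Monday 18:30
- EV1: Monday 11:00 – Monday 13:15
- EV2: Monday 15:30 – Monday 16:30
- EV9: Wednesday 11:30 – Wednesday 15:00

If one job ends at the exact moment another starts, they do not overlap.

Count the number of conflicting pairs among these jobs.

3

Two intervals overlap when each starts before the other ends.
Sorted by start: EV1, EV2, EV3, EV5, EV4, EV6, EV8, EV7, EV9.
EV2 starts after EV1 ends; EV1 is clear from here.
EV3 starts before EV2 ends → EV2 and EV3 overlap.
EV5 starts exactly when EV2 ends (back-to-back, no overlap); EV2 is clear from here.
EV5 starts before EV3 ends → EV3 and EV5 overlap.
EV4 starts after EV3 ends; EV3 is clear from here.
EV4 starts after EV5 ends; EV5 is clear from here.
EV6 starts after EV4 ends; EV4 is clear from here.
EV8 starts after EV6 ends; EV6 is clear from here.
EV7 starts before EV8 ends → EV8 and EV7 overlap.
EV9 starts after EV8 ends.
EV9 starts after EV7 ends.
Overlapping pairs: EV2 & EV3, EV3 & EV5, EV7 & EV8 — 3 in total.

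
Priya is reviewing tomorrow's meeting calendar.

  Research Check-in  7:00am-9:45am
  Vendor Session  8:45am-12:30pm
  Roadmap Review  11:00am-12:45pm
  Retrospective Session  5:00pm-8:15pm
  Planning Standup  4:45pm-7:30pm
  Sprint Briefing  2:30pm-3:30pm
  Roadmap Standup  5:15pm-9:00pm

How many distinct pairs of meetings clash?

5

Sorted by start: Research Check-in, Vendor Session, Roadmap Review, Sprint Briefing, Planning Standup, Retrospective Session, Roadmap Standup.
Vendor Session starts before Research Check-in ends → Research Check-in and Vendor Session overlap.
Roadmap Review starts after Research Check-in ends, so nothing later overlaps Research Check-in either.
Roadmap Review starts before Vendor Session ends → Vendor Session and Roadmap Review overlap.
Sprint Briefing starts after Vendor Session ends, so nothing later overlaps Vendor Session either.
Sprint Briefing starts after Roadmap Review ends, so nothing later overlaps Roadmap Review either.
Planning Standup starts after Sprint Briefing ends, so nothing later overlaps Sprint Briefing either.
Retrospective Session starts before Planning Standup ends → Planning Standup and Retrospective Session overlap.
Roadmap Standup starts before Planning Standup ends → Planning Standup and Roadmap Standup overlap.
Roadmap Standup starts before Retrospective Session ends → Retrospective Session and Roadmap Standup overlap.
Overlapping pairs: Planning Standup & Retrospective Session, Planning Standup & Roadmap Standup, Research Check-in & Vendor Session, Retrospective Session & Roadmap Standup, Roadmap Review & Vendor Session — 5 in total.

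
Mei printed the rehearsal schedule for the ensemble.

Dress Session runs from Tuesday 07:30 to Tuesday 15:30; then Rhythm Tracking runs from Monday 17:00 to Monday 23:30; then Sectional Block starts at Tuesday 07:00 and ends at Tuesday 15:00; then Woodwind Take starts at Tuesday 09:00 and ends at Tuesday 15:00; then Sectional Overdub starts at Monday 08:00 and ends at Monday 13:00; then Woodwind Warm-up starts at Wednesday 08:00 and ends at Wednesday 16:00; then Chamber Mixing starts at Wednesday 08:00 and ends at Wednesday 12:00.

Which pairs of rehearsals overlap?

Chamber Mixing & Woodwind Warm-up, Dress Session & Sectional Block, Dress Session & Woodwind Take, Sectional Block & Woodwind Take

Sorted by start: Sectional Overdub, Rhythm Tracking, Sectional Block, Dress Session, Woodwind Take, Woodwind Warm-up, Chamber Mixing.
Rhythm Tracking starts after Sectional Overdub ends — done with Sectional Overdub.
Sectional Block starts after Rhythm Tracking ends — done with Rhythm Tracking.
Dress Session starts before Sectional Block ends → Sectional Block and Dress Session overlap.
Woodwind Take starts before Sectional Block ends → Sectional Block and Woodwind Take overlap.
Woodwind Warm-up starts after Sectional Block ends — done with Sectional Block.
Woodwind Take starts before Dress Session ends → Dress Session and Woodwind Take overlap.
Woodwind Warm-up starts after Dress Session ends — done with Dress Session.
Woodwind Warm-up starts after Woodwind Take ends — done with Woodwind Take.
Chamber Mixing starts before Woodwind Warm-up ends → Woodwind Warm-up and Chamber Mixing overlap.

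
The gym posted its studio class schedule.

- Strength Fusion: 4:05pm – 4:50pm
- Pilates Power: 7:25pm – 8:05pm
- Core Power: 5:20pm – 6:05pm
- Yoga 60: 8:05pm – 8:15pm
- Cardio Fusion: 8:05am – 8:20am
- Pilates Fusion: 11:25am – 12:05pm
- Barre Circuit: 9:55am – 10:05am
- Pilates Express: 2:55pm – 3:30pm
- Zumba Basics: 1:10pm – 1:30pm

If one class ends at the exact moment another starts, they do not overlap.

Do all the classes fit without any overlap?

Sorted by start: Cardio Fusion, Barre Circuit, Pilates Fusion, Zumba Basics, Pilates Express, Strength Fusion, Core Power, Pilates Power, Yoga 60.
Barre Circuit starts after Cardio Fusion ends — done with Cardio Fusion.
Pilates Fusion starts after Barre Circuit ends — done with Barre Circuit.
Zumba Basics starts after Pilates Fusion ends — done with Pilates Fusion.
Pilates Express starts after Zumba Basics ends — done with Zumba Basics.
Strength Fusion starts after Pilates Express ends — done with Pilates Express.
Core Power starts after Strength Fusion ends — done with Strength Fusion.
Pilates Power starts after Core Power ends — done with Core Power.
Yoga 60 starts exactly when Pilates Power ends (back-to-back, no overlap).
Every pair is clear; the schedule has no overlaps.

Yes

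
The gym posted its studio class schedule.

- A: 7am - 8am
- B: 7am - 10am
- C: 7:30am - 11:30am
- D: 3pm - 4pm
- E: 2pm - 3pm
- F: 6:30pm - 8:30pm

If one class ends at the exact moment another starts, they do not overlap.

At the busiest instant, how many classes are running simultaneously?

Sort all start/end points and keep a running count:
7am start A → 1
7am start B → 2
7:30am start C → 3
8am end A → 2
10am end B → 1
11:30am end C → 0
2pm start E → 1
3pm end E → 0
3pm start D → 1
4pm end D → 0
6:30pm start F → 1
8:30pm end F → 0
Peak is 3, at 7:30am (A, B, C).

3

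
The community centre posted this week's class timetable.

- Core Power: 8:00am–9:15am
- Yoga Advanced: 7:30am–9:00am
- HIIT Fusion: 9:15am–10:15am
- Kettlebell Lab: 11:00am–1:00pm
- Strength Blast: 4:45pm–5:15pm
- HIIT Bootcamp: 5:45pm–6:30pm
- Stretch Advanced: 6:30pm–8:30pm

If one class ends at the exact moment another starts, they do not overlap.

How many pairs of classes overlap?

1

Sorted by start: Yoga Advanced, Core Power, HIIT Fusion, Kettlebell Lab, Strength Blast, HIIT Bootcamp, Stretch Advanced.
Core Power starts before Yoga Advanced ends → Yoga Advanced and Core Power overlap.
HIIT Fusion starts after Yoga Advanced ends, so nothing later overlaps Yoga Advanced either.
HIIT Fusion starts exactly when Core Power ends (back-to-back, no overlap), so nothing later overlaps Core Power either.
Kettlebell Lab starts after HIIT Fusion ends, so nothing later overlaps HIIT Fusion either.
Strength Blast starts after Kettlebell Lab ends, so nothing later overlaps Kettlebell Lab either.
HIIT Bootcamp starts after Strength Blast ends, so nothing later overlaps Strength Blast either.
Stretch Advanced starts exactly when HIIT Bootcamp ends (back-to-back, no overlap).
Overlapping pairs: Core Power & Yoga Advanced — 1 in total.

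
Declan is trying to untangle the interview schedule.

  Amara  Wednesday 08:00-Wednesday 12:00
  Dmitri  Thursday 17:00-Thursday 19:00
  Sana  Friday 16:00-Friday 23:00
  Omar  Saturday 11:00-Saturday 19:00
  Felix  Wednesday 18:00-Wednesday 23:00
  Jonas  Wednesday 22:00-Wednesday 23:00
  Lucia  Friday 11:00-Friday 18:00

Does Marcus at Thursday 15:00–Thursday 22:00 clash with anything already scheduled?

Amara: ends Wednesday 12:00 at or before Marcus starts Thursday 15:00 → clear.
Felix: ends Wednesday 23:00 at or before Marcus starts Thursday 15:00 → clear.
Jonas: ends Wednesday 23:00 at or before Marcus starts Thursday 15:00 → clear.
Dmitri: starts Thursday 17:00 before Marcus ends Thursday 22:00, and ends Thursday 19:00 after Marcus starts Thursday 15:00 → overlap.
Lucia: starts Friday 11:00 at or after Marcus ends Thursday 22:00 → clear.
Sana: starts Friday 16:00 at or after Marcus ends Thursday 22:00 → clear.
Omar: starts Saturday 11:00 at or after Marcus ends Thursday 22:00 → clear.
Marcus overlaps Dmitri.

Yes — it overlaps Dmitri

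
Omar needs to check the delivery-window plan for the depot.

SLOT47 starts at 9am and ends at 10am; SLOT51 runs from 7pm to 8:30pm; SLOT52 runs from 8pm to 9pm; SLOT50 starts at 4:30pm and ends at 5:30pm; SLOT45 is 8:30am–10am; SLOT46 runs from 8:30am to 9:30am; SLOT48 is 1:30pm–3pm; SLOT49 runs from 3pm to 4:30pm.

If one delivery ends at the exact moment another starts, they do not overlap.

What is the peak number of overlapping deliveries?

3

Sort all start/end points and keep a running count:
8:30am start SLOT45 → 1
8:30am start SLOT46 → 2
9am start SLOT47 → 3
9:30am end SLOT46 → 2
10am end SLOT45 → 1
10am end SLOT47 → 0
1:30pm start SLOT48 → 1
3pm end SLOT48 → 0
3pm start SLOT49 → 1
4:30pm end SLOT49 → 0
4:30pm start SLOT50 → 1
5:30pm end SLOT50 → 0
7pm start SLOT51 → 1
8pm start SLOT52 → 2
8:30pm end SLOT51 → 1
9pm end SLOT52 → 0
Peak is 3, at 9am (SLOT45, SLOT46, SLOT47).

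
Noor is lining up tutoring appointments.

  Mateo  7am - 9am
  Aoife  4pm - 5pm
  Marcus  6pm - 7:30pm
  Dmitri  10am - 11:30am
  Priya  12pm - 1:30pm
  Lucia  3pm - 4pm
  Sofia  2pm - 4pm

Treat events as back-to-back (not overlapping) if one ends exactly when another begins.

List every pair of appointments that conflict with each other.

Sorted by start: Mateo, Dmitri, Priya, Sofia, Lucia, Aoife, Marcus.
Dmitri starts after Mateo ends, so Mateo has no further overlaps.
Priya starts after Dmitri ends, so Dmitri has no further overlaps.
Sofia starts after Priya ends, so Priya has no further overlaps.
Lucia starts before Sofia ends → Sofia and Lucia overlap.
Aoife starts exactly when Sofia ends (back-to-back, no overlap), so Sofia has no further overlaps.
Aoife starts exactly when Lucia ends (back-to-back, no overlap), so Lucia has no further overlaps.
Marcus starts after Aoife ends.

Lucia & Sofia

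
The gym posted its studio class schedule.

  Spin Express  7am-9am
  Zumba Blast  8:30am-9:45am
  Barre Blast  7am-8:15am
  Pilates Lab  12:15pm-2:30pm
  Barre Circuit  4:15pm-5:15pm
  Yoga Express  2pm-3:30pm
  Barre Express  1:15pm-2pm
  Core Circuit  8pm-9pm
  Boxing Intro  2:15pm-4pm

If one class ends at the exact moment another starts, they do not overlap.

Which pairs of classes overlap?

Barre Blast & Spin Express, Barre Express & Pilates Lab, Boxing Intro & Pilates Lab, Boxing Intro & Yoga Express, Pilates Lab & Yoga Express, Spin Express & Zumba Blast

Sorted by start: Barre Blast, Spin Express, Zumba Blast, Pilates Lab, Barre Express, Yoga Express, Boxing Intro, Barre Circuit, Core Circuit.
Spin Express starts before Barre Blast ends → Barre Blast and Spin Express overlap.
Zumba Blast starts after Barre Blast ends; Barre Blast is clear from here.
Zumba Blast starts before Spin Express ends → Spin Express and Zumba Blast overlap.
Pilates Lab starts after Spin Express ends; Spin Express is clear from here.
Pilates Lab starts after Zumba Blast ends; Zumba Blast is clear from here.
Barre Express starts before Pilates Lab ends → Pilates Lab and Barre Express overlap.
Yoga Express starts before Pilates Lab ends → Pilates Lab and Yoga Express overlap.
Boxing Intro starts before Pilates Lab ends → Pilates Lab and Boxing Intro overlap.
Barre Circuit starts after Pilates Lab ends; Pilates Lab is clear from here.
Yoga Express starts exactly when Barre Express ends (back-to-back, no overlap); Barre Express is clear from here.
Boxing Intro starts before Yoga Express ends → Yoga Express and Boxing Intro overlap.
Barre Circuit starts after Yoga Express ends; Yoga Express is clear from here.
Barre Circuit starts after Boxing Intro ends; Boxing Intro is clear from here.
Core Circuit starts after Barre Circuit ends.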